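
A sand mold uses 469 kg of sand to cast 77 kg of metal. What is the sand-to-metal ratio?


Formula: Sand-to-Metal Ratio = W_sand / W_metal
Ratio = 469 kg / 77 kg = 6.0909

6.0909


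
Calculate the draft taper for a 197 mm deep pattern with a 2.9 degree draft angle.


Formula: taper = depth * tan(draft_angle)
tan(2.9 deg) = 0.0506578
taper = 197 mm * 0.0506578 = 9.9796 mm


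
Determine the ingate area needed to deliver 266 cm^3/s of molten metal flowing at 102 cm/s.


Formula: A_ingate = Q / v  (continuity equation)
A = 266 cm^3/s / 102 cm/s = 2.6078 cm^2


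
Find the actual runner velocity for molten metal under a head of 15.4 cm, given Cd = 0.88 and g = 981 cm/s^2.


Formula: v = Cd * sqrt(2 * g * h)  (Torricelli with discharge coefficient)
2*g*h = 2 * 981 * 15.4 = 30214.8 cm^2/s^2
sqrt(30214.8) = 173.82405 cm/s
v = 0.88 * 173.82405 = 152.9652 cm/s

152.9652 cm/s


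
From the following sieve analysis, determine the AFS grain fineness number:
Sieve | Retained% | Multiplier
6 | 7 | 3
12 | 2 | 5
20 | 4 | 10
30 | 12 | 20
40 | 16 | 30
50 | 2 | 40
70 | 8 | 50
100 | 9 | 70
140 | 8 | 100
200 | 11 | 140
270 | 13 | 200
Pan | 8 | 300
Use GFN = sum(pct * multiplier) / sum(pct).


Formula: GFN = sum(pct * multiplier) / sum(pct)
sum(pct * multiplier) = 9241
sum(pct) = 100
GFN = 9241 / 100 = 92.41

Answer: 92.41


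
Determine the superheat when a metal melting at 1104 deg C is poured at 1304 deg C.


Formula: Superheat = T_pour - T_melt
Superheat = 1304 - 1104 = 200 deg C


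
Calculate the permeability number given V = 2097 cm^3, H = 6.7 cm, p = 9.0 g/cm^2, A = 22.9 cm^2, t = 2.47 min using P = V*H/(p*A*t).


Formula: Permeability Number P = (V * H) / (p * A * t)
Numerator: V * H = 2097 * 6.7 = 14049.9
Denominator: p * A * t = 9.0 * 22.9 * 2.47 = 509.067
P = 14049.9 / 509.067 = 27.5993

Answer: 27.5993


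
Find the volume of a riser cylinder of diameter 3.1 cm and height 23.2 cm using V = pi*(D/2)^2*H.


Formula: V = pi * (D/2)^2 * H  (cylinder volume)
Radius = D/2 = 3.1/2 = 1.55 cm
V = pi * 1.55^2 * 23.2 = 175.1061 cm^3

Final answer: 175.1061 cm^3


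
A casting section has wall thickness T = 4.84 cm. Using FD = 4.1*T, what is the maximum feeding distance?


Formula: FD = 4.1 * T  (riser feeding-distance rule)
FD = 4.1 * 4.84 cm = 19.8440 cm

Answer: 19.8440 cm


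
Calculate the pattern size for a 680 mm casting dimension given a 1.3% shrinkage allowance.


Formula: L_pattern = L_casting * (1 + shrinkage_rate/100)
Shrinkage factor = 1 + 1.3/100 = 1.013
L_pattern = 680 mm * 1.013 = 688.8400 mm

Answer: 688.8400 mm


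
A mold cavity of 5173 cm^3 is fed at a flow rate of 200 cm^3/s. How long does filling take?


Formula: t_fill = V_mold / Q_flow
t = 5173 cm^3 / 200 cm^3/s = 25.8650 s

25.8650 s


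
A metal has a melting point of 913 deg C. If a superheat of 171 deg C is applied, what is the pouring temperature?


Formula: T_pour = T_melt + Superheat
T_pour = 913 + 171 = 1084 deg C


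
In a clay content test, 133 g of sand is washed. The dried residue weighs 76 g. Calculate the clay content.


Formula: Clay% = (W_total - W_washed) / W_total * 100
Clay mass = 133 - 76 = 57 g
Clay% = 57 / 133 * 100 = 42.8571%

Answer: 42.8571%


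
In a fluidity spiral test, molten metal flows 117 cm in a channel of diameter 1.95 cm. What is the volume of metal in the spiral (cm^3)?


Formula: V = pi * (d/2)^2 * L  (cylinder volume)
Radius = 1.95/2 = 0.975 cm
V = pi * 0.975^2 * 117 = 349.4178 cm^3

349.4178 cm^3


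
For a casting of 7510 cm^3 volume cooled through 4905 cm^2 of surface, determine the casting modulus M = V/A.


Formula: Casting Modulus M = V / A
M = 7510 cm^3 / 4905 cm^2 = 1.5311 cm

Final answer: 1.5311 cm


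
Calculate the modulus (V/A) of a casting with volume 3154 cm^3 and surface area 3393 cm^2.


Formula: Casting Modulus M = V / A
M = 3154 cm^3 / 3393 cm^2 = 0.9296 cm

Answer: 0.9296 cm


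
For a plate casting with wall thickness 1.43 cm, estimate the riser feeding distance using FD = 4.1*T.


Formula: FD = 4.1 * T  (riser feeding-distance rule)
FD = 4.1 * 1.43 cm = 5.8630 cm

Final answer: 5.8630 cm


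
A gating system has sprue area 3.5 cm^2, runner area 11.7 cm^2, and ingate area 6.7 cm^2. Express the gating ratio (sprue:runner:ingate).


Sprue:Runner:Ingate = 1 : 11.7/3.5 : 6.7/3.5 = 1:3.34:1.91

Final answer: 1:3.34:1.91


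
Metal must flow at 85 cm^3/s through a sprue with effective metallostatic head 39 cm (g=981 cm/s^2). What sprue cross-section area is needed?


Formula: v = sqrt(2*g*h), A = Q/v
Velocity: v = sqrt(2 * 981 * 39) = sqrt(76518) = 276.6189 cm/s
Sprue area: A = Q / v = 85 / 276.6189 = 0.3073 cm^2


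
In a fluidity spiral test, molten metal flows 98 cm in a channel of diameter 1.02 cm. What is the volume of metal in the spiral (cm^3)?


Formula: V = pi * (d/2)^2 * L  (cylinder volume)
Radius = 1.02/2 = 0.51 cm
V = pi * 0.51^2 * 98 = 80.0786 cm^3

Final answer: 80.0786 cm^3


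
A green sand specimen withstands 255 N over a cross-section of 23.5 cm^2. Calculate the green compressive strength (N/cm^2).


Formula: Compressive Strength = Force / Area
Strength = 255 N / 23.5 cm^2 = 10.8511 N/cm^2

Answer: 10.8511 N/cm^2


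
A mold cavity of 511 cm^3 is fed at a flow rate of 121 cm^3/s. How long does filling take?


Formula: t_fill = V_mold / Q_flow
t = 511 cm^3 / 121 cm^3/s = 4.2231 s


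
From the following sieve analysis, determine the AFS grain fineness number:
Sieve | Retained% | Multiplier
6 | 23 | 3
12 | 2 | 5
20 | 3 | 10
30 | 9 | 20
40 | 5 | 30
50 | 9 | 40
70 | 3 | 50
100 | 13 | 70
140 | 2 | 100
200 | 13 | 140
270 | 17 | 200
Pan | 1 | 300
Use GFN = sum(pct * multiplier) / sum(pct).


Formula: GFN = sum(pct * multiplier) / sum(pct)
sum(pct * multiplier) = 7579
sum(pct) = 100
GFN = 7579 / 100 = 75.79


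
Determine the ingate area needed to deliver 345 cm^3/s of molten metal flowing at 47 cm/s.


Formula: A_ingate = Q / v  (continuity equation)
A = 345 cm^3/s / 47 cm/s = 7.3404 cm^2

Answer: 7.3404 cm^2


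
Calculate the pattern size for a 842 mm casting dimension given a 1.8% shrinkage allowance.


Formula: L_pattern = L_casting * (1 + shrinkage_rate/100)
Shrinkage factor = 1 + 1.8/100 = 1.018
L_pattern = 842 mm * 1.018 = 857.1560 mm

Answer: 857.1560 mm


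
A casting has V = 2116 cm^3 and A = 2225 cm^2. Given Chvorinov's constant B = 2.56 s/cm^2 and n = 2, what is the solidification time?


Formula: t_s = B * (V/A)^n  (Chvorinov's rule, n=2)
Modulus M = V/A = 2116/2225 = 0.951011 cm
M^2 = 0.951011^2 = 0.904422 cm^2
t_s = 2.56 * 0.904422 = 2.3153 s

Final answer: 2.3153 s


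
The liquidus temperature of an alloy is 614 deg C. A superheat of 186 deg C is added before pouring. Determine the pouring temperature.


Formula: T_pour = T_melt + Superheat
T_pour = 614 + 186 = 800 deg C

Final answer: 800 deg C


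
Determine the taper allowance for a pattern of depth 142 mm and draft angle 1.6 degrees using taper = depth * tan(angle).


Formula: taper = depth * tan(draft_angle)
tan(1.6 deg) = 0.0279325
taper = 142 mm * 0.0279325 = 3.9664 mm

Final answer: 3.9664 mm


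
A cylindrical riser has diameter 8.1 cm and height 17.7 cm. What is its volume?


Formula: V = pi * (D/2)^2 * H  (cylinder volume)
Radius = D/2 = 8.1/2 = 4.05 cm
V = pi * 4.05^2 * 17.7 = 912.0805 cm^3

Answer: 912.0805 cm^3


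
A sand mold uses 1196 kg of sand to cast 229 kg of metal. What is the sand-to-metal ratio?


Formula: Sand-to-Metal Ratio = W_sand / W_metal
Ratio = 1196 kg / 229 kg = 5.2227

5.2227


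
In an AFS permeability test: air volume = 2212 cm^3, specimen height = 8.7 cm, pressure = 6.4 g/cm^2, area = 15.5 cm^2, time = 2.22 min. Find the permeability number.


Formula: Permeability Number P = (V * H) / (p * A * t)
Numerator: V * H = 2212 * 8.7 = 19244.4
Denominator: p * A * t = 6.4 * 15.5 * 2.22 = 220.224
P = 19244.4 / 220.224 = 87.3856

87.3856


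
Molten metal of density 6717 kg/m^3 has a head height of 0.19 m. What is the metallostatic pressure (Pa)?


Formula: P = rho * g * h
rho * g = 6717 * 9.81 = 65893.77 N/m^3
P = 65893.77 * 0.19 = 12519.8163 Pa


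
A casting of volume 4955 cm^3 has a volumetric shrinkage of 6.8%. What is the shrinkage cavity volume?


Formula: V_shrink = V_casting * shrinkage_pct / 100
V_shrink = 4955 cm^3 * 6.8 / 100 = 336.9400 cm^3

Final answer: 336.9400 cm^3


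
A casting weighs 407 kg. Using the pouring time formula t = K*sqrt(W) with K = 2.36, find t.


Formula: t = K * sqrt(W)
sqrt(W) = sqrt(407) = 20.17424
t = 2.36 * 20.17424 = 47.6112 s


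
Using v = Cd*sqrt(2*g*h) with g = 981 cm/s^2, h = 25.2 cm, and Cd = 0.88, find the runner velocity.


Formula: v = Cd * sqrt(2 * g * h)  (Torricelli with discharge coefficient)
2*g*h = 2 * 981 * 25.2 = 49442.4 cm^2/s^2
sqrt(49442.4) = 222.35647 cm/s
v = 0.88 * 222.35647 = 195.6737 cm/s

195.6737 cm/s


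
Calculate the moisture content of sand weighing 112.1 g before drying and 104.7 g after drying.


Formula: MC = (W_wet - W_dry) / W_wet * 100
Water mass = 112.1 - 104.7 = 7.4 g
MC = 7.4 / 112.1 * 100 = 6.6012%

Final answer: 6.6012%


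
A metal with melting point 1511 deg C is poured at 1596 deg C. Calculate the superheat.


Formula: Superheat = T_pour - T_melt
Superheat = 1596 - 1511 = 85 deg C


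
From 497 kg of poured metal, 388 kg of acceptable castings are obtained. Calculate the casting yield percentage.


Formula: Casting Yield = (W_good / W_total) * 100
Yield = (388 kg / 497 kg) * 100 = 78.0684%

Final answer: 78.0684%


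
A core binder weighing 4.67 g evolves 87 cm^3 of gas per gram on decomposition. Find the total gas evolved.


Formula: V_gas = W_binder * gas_evolution_rate
V = 4.67 g * 87 cm^3/g = 406.2900 cm^3


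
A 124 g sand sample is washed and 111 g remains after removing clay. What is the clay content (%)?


Formula: Clay% = (W_total - W_washed) / W_total * 100
Clay mass = 124 - 111 = 13 g
Clay% = 13 / 124 * 100 = 10.4839%

10.4839%


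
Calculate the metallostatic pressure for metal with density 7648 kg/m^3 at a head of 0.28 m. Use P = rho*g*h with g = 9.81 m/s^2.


Formula: P = rho * g * h
rho * g = 7648 * 9.81 = 75026.88 N/m^3
P = 75026.88 * 0.28 = 21007.5264 Pa

21007.5264 Pa


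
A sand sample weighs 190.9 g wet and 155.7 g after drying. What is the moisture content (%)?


Formula: MC = (W_wet - W_dry) / W_wet * 100
Water mass = 190.9 - 155.7 = 35.2 g
MC = 35.2 / 190.9 * 100 = 18.4390%

Final answer: 18.4390%


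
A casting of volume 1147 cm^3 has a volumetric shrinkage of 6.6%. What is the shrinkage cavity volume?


Formula: V_shrink = V_casting * shrinkage_pct / 100
V_shrink = 1147 cm^3 * 6.6 / 100 = 75.7020 cm^3

75.7020 cm^3


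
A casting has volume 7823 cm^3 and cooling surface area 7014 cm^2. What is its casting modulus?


Formula: Casting Modulus M = V / A
M = 7823 cm^3 / 7014 cm^2 = 1.1153 cm

1.1153 cm


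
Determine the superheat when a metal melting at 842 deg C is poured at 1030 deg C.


Formula: Superheat = T_pour - T_melt
Superheat = 1030 - 842 = 188 deg C


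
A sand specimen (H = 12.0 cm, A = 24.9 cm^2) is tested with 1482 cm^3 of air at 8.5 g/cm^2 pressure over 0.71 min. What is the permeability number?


Formula: Permeability Number P = (V * H) / (p * A * t)
Numerator: V * H = 1482 * 12.0 = 17784.0
Denominator: p * A * t = 8.5 * 24.9 * 0.71 = 150.2715
P = 17784.0 / 150.2715 = 118.3458


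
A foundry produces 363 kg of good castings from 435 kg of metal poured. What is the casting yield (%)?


Formula: Casting Yield = (W_good / W_total) * 100
Yield = (363 kg / 435 kg) * 100 = 83.4483%


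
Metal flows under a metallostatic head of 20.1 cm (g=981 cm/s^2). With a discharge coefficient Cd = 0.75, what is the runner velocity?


Formula: v = Cd * sqrt(2 * g * h)  (Torricelli with discharge coefficient)
2*g*h = 2 * 981 * 20.1 = 39436.2 cm^2/s^2
sqrt(39436.2) = 198.58550 cm/s
v = 0.75 * 198.58550 = 148.9391 cm/s

148.9391 cm/s


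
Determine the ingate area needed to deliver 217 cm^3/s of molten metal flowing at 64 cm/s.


Formula: A_ingate = Q / v  (continuity equation)
A = 217 cm^3/s / 64 cm/s = 3.3906 cm^2

Answer: 3.3906 cm^2


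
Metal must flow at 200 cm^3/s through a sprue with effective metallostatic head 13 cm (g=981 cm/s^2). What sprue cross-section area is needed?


Formula: v = sqrt(2*g*h), A = Q/v
Velocity: v = sqrt(2 * 981 * 13) = sqrt(25506) = 159.7060 cm/s
Sprue area: A = Q / v = 200 / 159.7060 = 1.2523 cm^2


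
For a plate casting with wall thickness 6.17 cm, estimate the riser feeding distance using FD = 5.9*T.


Formula: FD = 5.9 * T  (riser feeding-distance rule)
FD = 5.9 * 6.17 cm = 36.4030 cm

Final answer: 36.4030 cm


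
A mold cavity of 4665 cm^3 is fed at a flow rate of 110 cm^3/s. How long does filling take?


Formula: t_fill = V_mold / Q_flow
t = 4665 cm^3 / 110 cm^3/s = 42.4091 s

Answer: 42.4091 s


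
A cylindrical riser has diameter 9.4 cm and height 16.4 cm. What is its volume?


Formula: V = pi * (D/2)^2 * H  (cylinder volume)
Radius = D/2 = 9.4/2 = 4.7 cm
V = pi * 4.7^2 * 16.4 = 1138.1236 cm^3

1138.1236 cm^3


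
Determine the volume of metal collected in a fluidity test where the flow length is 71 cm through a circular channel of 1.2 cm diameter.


Formula: V = pi * (d/2)^2 * L  (cylinder volume)
Radius = 1.2/2 = 0.6 cm
V = pi * 0.6^2 * 71 = 80.2991 cm^3

Answer: 80.2991 cm^3


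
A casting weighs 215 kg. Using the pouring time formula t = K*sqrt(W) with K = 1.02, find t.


Formula: t = K * sqrt(W)
sqrt(W) = sqrt(215) = 14.66288
t = 1.02 * 14.66288 = 14.9561 s

14.9561 s


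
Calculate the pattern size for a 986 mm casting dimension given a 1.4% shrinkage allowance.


Formula: L_pattern = L_casting * (1 + shrinkage_rate/100)
Shrinkage factor = 1 + 1.4/100 = 1.014
L_pattern = 986 mm * 1.014 = 999.8040 mm

999.8040 mm


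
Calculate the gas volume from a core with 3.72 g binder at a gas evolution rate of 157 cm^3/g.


Formula: V_gas = W_binder * gas_evolution_rate
V = 3.72 g * 157 cm^3/g = 584.0400 cm^3

584.0400 cm^3


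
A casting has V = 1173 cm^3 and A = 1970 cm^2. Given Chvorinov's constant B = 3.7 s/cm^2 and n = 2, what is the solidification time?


Formula: t_s = B * (V/A)^n  (Chvorinov's rule, n=2)
Modulus M = V/A = 1173/1970 = 0.595431 cm
M^2 = 0.595431^2 = 0.354538 cm^2
t_s = 3.7 * 0.354538 = 1.3118 s


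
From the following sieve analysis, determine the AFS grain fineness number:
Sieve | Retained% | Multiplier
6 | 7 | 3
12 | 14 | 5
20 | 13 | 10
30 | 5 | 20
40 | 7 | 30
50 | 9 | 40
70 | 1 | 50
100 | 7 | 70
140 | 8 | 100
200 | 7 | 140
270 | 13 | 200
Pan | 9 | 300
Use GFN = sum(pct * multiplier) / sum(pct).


Formula: GFN = sum(pct * multiplier) / sum(pct)
sum(pct * multiplier) = 8511
sum(pct) = 100
GFN = 8511 / 100 = 85.11

Final answer: 85.11


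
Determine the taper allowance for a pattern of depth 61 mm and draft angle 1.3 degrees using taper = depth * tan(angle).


Formula: taper = depth * tan(draft_angle)
tan(1.3 deg) = 0.0226932
taper = 61 mm * 0.0226932 = 1.3843 mm

Answer: 1.3843 mm


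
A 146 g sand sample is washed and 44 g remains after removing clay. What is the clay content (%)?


Formula: Clay% = (W_total - W_washed) / W_total * 100
Clay mass = 146 - 44 = 102 g
Clay% = 102 / 146 * 100 = 69.8630%


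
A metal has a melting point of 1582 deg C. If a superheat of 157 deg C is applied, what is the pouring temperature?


Formula: T_pour = T_melt + Superheat
T_pour = 1582 + 157 = 1739 deg C

Answer: 1739 deg C


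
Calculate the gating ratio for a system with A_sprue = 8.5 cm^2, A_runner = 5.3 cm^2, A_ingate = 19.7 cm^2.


Sprue:Runner:Ingate = 1 : 5.3/8.5 : 19.7/8.5 = 1:0.62:2.32

Final answer: 1:0.62:2.32


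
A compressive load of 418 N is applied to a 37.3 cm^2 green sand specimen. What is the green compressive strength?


Formula: Compressive Strength = Force / Area
Strength = 418 N / 37.3 cm^2 = 11.2064 N/cm^2

11.2064 N/cm^2


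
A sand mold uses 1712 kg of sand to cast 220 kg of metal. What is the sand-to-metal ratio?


Formula: Sand-to-Metal Ratio = W_sand / W_metal
Ratio = 1712 kg / 220 kg = 7.7818

Final answer: 7.7818


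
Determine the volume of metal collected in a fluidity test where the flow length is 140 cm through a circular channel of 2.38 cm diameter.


Formula: V = pi * (d/2)^2 * L  (cylinder volume)
Radius = 2.38/2 = 1.19 cm
V = pi * 1.19^2 * 140 = 622.8333 cm^3

622.8333 cm^3


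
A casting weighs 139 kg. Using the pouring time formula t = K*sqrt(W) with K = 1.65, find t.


Formula: t = K * sqrt(W)
sqrt(W) = sqrt(139) = 11.78983
t = 1.65 * 11.78983 = 19.4532 s

19.4532 s


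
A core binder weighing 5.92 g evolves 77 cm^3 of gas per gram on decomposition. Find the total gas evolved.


Formula: V_gas = W_binder * gas_evolution_rate
V = 5.92 g * 77 cm^3/g = 455.8400 cm^3

Final answer: 455.8400 cm^3


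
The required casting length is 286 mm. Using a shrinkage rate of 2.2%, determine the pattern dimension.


Formula: L_pattern = L_casting * (1 + shrinkage_rate/100)
Shrinkage factor = 1 + 2.2/100 = 1.022
L_pattern = 286 mm * 1.022 = 292.2920 mm

Final answer: 292.2920 mm


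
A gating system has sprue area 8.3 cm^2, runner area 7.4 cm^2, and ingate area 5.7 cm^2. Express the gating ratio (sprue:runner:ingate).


Sprue:Runner:Ingate = 1 : 7.4/8.3 : 5.7/8.3 = 1:0.89:0.69

Final answer: 1:0.89:0.69


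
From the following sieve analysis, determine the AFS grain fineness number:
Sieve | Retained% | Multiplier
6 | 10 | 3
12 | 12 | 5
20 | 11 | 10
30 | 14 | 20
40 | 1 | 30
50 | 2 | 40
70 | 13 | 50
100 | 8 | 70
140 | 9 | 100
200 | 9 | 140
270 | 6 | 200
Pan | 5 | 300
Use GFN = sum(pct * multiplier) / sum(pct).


Formula: GFN = sum(pct * multiplier) / sum(pct)
sum(pct * multiplier) = 6660
sum(pct) = 100
GFN = 6660 / 100 = 66.60

Final answer: 66.60


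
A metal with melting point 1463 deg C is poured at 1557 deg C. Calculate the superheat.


Formula: Superheat = T_pour - T_melt
Superheat = 1557 - 1463 = 94 deg C

Answer: 94 deg C


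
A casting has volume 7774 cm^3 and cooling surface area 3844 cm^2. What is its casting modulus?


Formula: Casting Modulus M = V / A
M = 7774 cm^3 / 3844 cm^2 = 2.0224 cm


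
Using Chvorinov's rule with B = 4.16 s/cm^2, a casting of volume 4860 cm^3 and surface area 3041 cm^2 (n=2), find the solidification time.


Formula: t_s = B * (V/A)^n  (Chvorinov's rule, n=2)
Modulus M = V/A = 4860/3041 = 1.598159 cm
M^2 = 1.598159^2 = 2.554112 cm^2
t_s = 4.16 * 2.554112 = 10.6251 s


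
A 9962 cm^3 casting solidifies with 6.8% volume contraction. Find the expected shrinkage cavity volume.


Formula: V_shrink = V_casting * shrinkage_pct / 100
V_shrink = 9962 cm^3 * 6.8 / 100 = 677.4160 cm^3

Final answer: 677.4160 cm^3


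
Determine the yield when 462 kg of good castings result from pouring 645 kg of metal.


Formula: Casting Yield = (W_good / W_total) * 100
Yield = (462 kg / 645 kg) * 100 = 71.6279%

Final answer: 71.6279%


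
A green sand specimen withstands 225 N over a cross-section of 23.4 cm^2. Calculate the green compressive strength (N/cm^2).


Formula: Compressive Strength = Force / Area
Strength = 225 N / 23.4 cm^2 = 9.6154 N/cm^2

9.6154 N/cm^2


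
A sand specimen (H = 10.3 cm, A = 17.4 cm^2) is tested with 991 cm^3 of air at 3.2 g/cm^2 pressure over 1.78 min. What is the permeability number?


Formula: Permeability Number P = (V * H) / (p * A * t)
Numerator: V * H = 991 * 10.3 = 10207.3
Denominator: p * A * t = 3.2 * 17.4 * 1.78 = 99.1104
P = 10207.3 / 99.1104 = 102.9892

Answer: 102.9892


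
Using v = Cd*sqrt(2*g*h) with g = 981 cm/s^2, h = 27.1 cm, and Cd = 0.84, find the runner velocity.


Formula: v = Cd * sqrt(2 * g * h)  (Torricelli with discharge coefficient)
2*g*h = 2 * 981 * 27.1 = 53170.2 cm^2/s^2
sqrt(53170.2) = 230.58664 cm/s
v = 0.84 * 230.58664 = 193.6928 cm/s


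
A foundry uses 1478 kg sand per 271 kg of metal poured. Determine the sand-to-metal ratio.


Formula: Sand-to-Metal Ratio = W_sand / W_metal
Ratio = 1478 kg / 271 kg = 5.4539


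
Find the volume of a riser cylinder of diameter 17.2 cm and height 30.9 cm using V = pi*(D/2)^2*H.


Formula: V = pi * (D/2)^2 * H  (cylinder volume)
Radius = D/2 = 17.2/2 = 8.6 cm
V = pi * 8.6^2 * 30.9 = 7179.6828 cm^3

Answer: 7179.6828 cm^3


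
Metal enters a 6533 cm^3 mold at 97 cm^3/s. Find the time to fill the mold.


Formula: t_fill = V_mold / Q_flow
t = 6533 cm^3 / 97 cm^3/s = 67.3505 s

Final answer: 67.3505 s


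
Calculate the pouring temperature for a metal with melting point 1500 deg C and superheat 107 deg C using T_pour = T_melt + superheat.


Formula: T_pour = T_melt + Superheat
T_pour = 1500 + 107 = 1607 deg C

Answer: 1607 deg C


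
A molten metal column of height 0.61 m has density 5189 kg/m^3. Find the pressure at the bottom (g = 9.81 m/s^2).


Formula: P = rho * g * h
rho * g = 5189 * 9.81 = 50904.09 N/m^3
P = 50904.09 * 0.61 = 31051.4949 Pa

Answer: 31051.4949 Pa


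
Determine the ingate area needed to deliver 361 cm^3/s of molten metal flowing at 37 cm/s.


Formula: A_ingate = Q / v  (continuity equation)
A = 361 cm^3/s / 37 cm/s = 9.7568 cm^2

9.7568 cm^2


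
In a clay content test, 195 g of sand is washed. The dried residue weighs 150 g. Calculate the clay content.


Formula: Clay% = (W_total - W_washed) / W_total * 100
Clay mass = 195 - 150 = 45 g
Clay% = 45 / 195 * 100 = 23.0769%

Final answer: 23.0769%


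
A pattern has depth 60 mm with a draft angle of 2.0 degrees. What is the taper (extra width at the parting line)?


Formula: taper = depth * tan(draft_angle)
tan(2.0 deg) = 0.0349208
taper = 60 mm * 0.0349208 = 2.0952 mm


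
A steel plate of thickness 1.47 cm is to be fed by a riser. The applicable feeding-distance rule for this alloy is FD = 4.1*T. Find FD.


Formula: FD = 4.1 * T  (riser feeding-distance rule)
FD = 4.1 * 1.47 cm = 6.0270 cm

6.0270 cm


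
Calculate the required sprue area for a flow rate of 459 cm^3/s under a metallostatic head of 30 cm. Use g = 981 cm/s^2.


Formula: v = sqrt(2*g*h), A = Q/v
Velocity: v = sqrt(2 * 981 * 30) = sqrt(58860) = 242.6108 cm/s
Sprue area: A = Q / v = 459 / 242.6108 = 1.8919 cm^2


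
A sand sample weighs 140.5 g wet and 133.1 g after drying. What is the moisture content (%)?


Formula: MC = (W_wet - W_dry) / W_wet * 100
Water mass = 140.5 - 133.1 = 7.4 g
MC = 7.4 / 140.5 * 100 = 5.2669%

Answer: 5.2669%


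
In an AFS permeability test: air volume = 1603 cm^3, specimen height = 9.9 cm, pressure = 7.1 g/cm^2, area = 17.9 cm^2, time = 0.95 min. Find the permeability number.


Formula: Permeability Number P = (V * H) / (p * A * t)
Numerator: V * H = 1603 * 9.9 = 15869.7
Denominator: p * A * t = 7.1 * 17.9 * 0.95 = 120.7355
P = 15869.7 / 120.7355 = 131.4419

Answer: 131.4419


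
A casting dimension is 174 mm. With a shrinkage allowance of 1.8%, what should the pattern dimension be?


Formula: L_pattern = L_casting * (1 + shrinkage_rate/100)
Shrinkage factor = 1 + 1.8/100 = 1.018
L_pattern = 174 mm * 1.018 = 177.1320 mm

Final answer: 177.1320 mm


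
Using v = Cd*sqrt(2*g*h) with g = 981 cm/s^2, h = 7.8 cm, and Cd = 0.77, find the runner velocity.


Formula: v = Cd * sqrt(2 * g * h)  (Torricelli with discharge coefficient)
2*g*h = 2 * 981 * 7.8 = 15303.6 cm^2/s^2
sqrt(15303.6) = 123.70772 cm/s
v = 0.77 * 123.70772 = 95.2549 cm/s

Final answer: 95.2549 cm/s


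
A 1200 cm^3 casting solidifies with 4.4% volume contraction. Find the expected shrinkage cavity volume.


Formula: V_shrink = V_casting * shrinkage_pct / 100
V_shrink = 1200 cm^3 * 4.4 / 100 = 52.8000 cm^3


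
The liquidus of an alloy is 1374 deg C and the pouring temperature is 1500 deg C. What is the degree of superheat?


Formula: Superheat = T_pour - T_melt
Superheat = 1500 - 1374 = 126 deg C

Answer: 126 deg C


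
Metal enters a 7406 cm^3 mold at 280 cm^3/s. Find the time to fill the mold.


Formula: t_fill = V_mold / Q_flow
t = 7406 cm^3 / 280 cm^3/s = 26.4500 s

26.4500 s


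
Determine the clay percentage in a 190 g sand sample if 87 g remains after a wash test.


Formula: Clay% = (W_total - W_washed) / W_total * 100
Clay mass = 190 - 87 = 103 g
Clay% = 103 / 190 * 100 = 54.2105%


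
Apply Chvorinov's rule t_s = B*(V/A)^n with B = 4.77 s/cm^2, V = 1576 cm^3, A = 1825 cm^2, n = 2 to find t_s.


Formula: t_s = B * (V/A)^n  (Chvorinov's rule, n=2)
Modulus M = V/A = 1576/1825 = 0.863562 cm
M^2 = 0.863562^2 = 0.745739 cm^2
t_s = 4.77 * 0.745739 = 3.5572 s

3.5572 s


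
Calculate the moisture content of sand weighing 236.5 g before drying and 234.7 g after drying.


Formula: MC = (W_wet - W_dry) / W_wet * 100
Water mass = 236.5 - 234.7 = 1.8 g
MC = 1.8 / 236.5 * 100 = 0.7611%

Final answer: 0.7611%


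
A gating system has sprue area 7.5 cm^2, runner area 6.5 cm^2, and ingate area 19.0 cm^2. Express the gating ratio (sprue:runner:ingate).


Sprue:Runner:Ingate = 1 : 6.5/7.5 : 19.0/7.5 = 1:0.87:2.53

1:0.87:2.53


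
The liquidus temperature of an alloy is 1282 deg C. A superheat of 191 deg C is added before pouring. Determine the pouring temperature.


Formula: T_pour = T_melt + Superheat
T_pour = 1282 + 191 = 1473 deg C


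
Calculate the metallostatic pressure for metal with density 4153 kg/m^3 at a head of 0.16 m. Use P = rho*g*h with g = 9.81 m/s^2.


Formula: P = rho * g * h
rho * g = 4153 * 9.81 = 40740.93 N/m^3
P = 40740.93 * 0.16 = 6518.5488 Pa

6518.5488 Pa


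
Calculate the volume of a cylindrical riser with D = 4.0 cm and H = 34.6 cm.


Formula: V = pi * (D/2)^2 * H  (cylinder volume)
Radius = D/2 = 4.0/2 = 2.0 cm
V = pi * 2.0^2 * 34.6 = 434.7964 cm^3


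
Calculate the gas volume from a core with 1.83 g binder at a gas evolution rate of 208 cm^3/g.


Formula: V_gas = W_binder * gas_evolution_rate
V = 1.83 g * 208 cm^3/g = 380.6400 cm^3

380.6400 cm^3


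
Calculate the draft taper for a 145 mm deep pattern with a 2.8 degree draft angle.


Formula: taper = depth * tan(draft_angle)
tan(2.8 deg) = 0.0489082
taper = 145 mm * 0.0489082 = 7.0917 mm

Final answer: 7.0917 mm


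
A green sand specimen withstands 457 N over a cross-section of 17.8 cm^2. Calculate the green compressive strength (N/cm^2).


Formula: Compressive Strength = Force / Area
Strength = 457 N / 17.8 cm^2 = 25.6742 N/cm^2

Final answer: 25.6742 N/cm^2


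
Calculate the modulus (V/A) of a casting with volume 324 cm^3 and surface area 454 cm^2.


Formula: Casting Modulus M = V / A
M = 324 cm^3 / 454 cm^2 = 0.7137 cm

Final answer: 0.7137 cm


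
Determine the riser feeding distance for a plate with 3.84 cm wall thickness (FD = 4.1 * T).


Formula: FD = 4.1 * T  (riser feeding-distance rule)
FD = 4.1 * 3.84 cm = 15.7440 cm

Answer: 15.7440 cm


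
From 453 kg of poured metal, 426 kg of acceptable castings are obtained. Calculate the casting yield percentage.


Formula: Casting Yield = (W_good / W_total) * 100
Yield = (426 kg / 453 kg) * 100 = 94.0397%


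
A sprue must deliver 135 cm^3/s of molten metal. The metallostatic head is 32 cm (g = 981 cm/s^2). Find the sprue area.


Formula: v = sqrt(2*g*h), A = Q/v
Velocity: v = sqrt(2 * 981 * 32) = sqrt(62784) = 250.5674 cm/s
Sprue area: A = Q / v = 135 / 250.5674 = 0.5388 cm^2

0.5388 cm^2


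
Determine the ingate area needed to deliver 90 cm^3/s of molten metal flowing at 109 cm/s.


Formula: A_ingate = Q / v  (continuity equation)
A = 90 cm^3/s / 109 cm/s = 0.8257 cm^2


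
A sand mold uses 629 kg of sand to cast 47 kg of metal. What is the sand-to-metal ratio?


Formula: Sand-to-Metal Ratio = W_sand / W_metal
Ratio = 629 kg / 47 kg = 13.3830

Final answer: 13.3830


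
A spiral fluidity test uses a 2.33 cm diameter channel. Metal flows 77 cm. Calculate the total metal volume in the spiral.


Formula: V = pi * (d/2)^2 * L  (cylinder volume)
Radius = 2.33/2 = 1.165 cm
V = pi * 1.165^2 * 77 = 328.3163 cm^3


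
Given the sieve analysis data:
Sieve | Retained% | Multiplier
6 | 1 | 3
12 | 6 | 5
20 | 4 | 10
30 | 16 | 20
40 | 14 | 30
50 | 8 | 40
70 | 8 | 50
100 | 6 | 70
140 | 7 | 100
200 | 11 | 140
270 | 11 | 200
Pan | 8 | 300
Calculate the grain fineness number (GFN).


Formula: GFN = sum(pct * multiplier) / sum(pct)
sum(pct * multiplier) = 8793
sum(pct) = 100
GFN = 8793 / 100 = 87.93

87.93


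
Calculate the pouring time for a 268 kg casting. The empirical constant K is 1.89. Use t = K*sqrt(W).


Formula: t = K * sqrt(W)
sqrt(W) = sqrt(268) = 16.37071
t = 1.89 * 16.37071 = 30.9406 s

Final answer: 30.9406 s


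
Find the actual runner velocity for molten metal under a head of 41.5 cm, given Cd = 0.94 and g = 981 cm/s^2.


Formula: v = Cd * sqrt(2 * g * h)  (Torricelli with discharge coefficient)
2*g*h = 2 * 981 * 41.5 = 81423.0 cm^2/s^2
sqrt(81423.0) = 285.34716 cm/s
v = 0.94 * 285.34716 = 268.2263 cm/s

Final answer: 268.2263 cm/s


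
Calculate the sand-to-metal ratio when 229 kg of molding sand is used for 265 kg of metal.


Formula: Sand-to-Metal Ratio = W_sand / W_metal
Ratio = 229 kg / 265 kg = 0.8642

0.8642


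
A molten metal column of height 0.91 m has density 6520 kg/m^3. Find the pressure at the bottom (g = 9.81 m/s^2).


Formula: P = rho * g * h
rho * g = 6520 * 9.81 = 63961.2 N/m^3
P = 63961.2 * 0.91 = 58204.6920 Pa

Final answer: 58204.6920 Pa


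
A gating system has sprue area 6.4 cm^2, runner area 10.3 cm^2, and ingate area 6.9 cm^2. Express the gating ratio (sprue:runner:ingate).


Sprue:Runner:Ingate = 1 : 10.3/6.4 : 6.9/6.4 = 1:1.61:1.08

Answer: 1:1.61:1.08


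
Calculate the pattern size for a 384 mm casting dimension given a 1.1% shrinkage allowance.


Formula: L_pattern = L_casting * (1 + shrinkage_rate/100)
Shrinkage factor = 1 + 1.1/100 = 1.011
L_pattern = 384 mm * 1.011 = 388.2240 mm

Answer: 388.2240 mm


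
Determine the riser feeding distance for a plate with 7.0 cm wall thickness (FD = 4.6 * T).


Formula: FD = 4.6 * T  (riser feeding-distance rule)
FD = 4.6 * 7.0 cm = 32.2000 cm

32.2000 cm


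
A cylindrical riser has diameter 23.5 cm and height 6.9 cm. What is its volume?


Formula: V = pi * (D/2)^2 * H  (cylinder volume)
Radius = D/2 = 23.5/2 = 11.75 cm
V = pi * 11.75^2 * 6.9 = 2992.7793 cm^3

2992.7793 cm^3


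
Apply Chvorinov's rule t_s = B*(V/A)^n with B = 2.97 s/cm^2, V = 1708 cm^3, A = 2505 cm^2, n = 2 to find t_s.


Formula: t_s = B * (V/A)^n  (Chvorinov's rule, n=2)
Modulus M = V/A = 1708/2505 = 0.681836 cm
M^2 = 0.681836^2 = 0.464900 cm^2
t_s = 2.97 * 0.464900 = 1.3808 s

1.3808 s


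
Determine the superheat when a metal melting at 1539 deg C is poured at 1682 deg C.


Formula: Superheat = T_pour - T_melt
Superheat = 1682 - 1539 = 143 deg C

143 deg C


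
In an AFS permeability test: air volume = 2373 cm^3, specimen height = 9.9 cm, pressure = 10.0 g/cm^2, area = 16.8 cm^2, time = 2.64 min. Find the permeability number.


Formula: Permeability Number P = (V * H) / (p * A * t)
Numerator: V * H = 2373 * 9.9 = 23492.7
Denominator: p * A * t = 10.0 * 16.8 * 2.64 = 443.52
P = 23492.7 / 443.52 = 52.9688


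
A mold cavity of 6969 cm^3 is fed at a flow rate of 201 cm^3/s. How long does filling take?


Formula: t_fill = V_mold / Q_flow
t = 6969 cm^3 / 201 cm^3/s = 34.6716 s

Final answer: 34.6716 s


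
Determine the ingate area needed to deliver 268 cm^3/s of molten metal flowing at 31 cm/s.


Formula: A_ingate = Q / v  (continuity equation)
A = 268 cm^3/s / 31 cm/s = 8.6452 cm^2

8.6452 cm^2


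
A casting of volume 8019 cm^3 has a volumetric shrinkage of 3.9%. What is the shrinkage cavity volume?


Formula: V_shrink = V_casting * shrinkage_pct / 100
V_shrink = 8019 cm^3 * 3.9 / 100 = 312.7410 cm^3

Answer: 312.7410 cm^3


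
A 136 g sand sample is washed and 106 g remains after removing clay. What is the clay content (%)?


Formula: Clay% = (W_total - W_washed) / W_total * 100
Clay mass = 136 - 106 = 30 g
Clay% = 30 / 136 * 100 = 22.0588%


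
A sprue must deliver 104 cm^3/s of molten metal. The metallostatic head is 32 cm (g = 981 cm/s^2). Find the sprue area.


Formula: v = sqrt(2*g*h), A = Q/v
Velocity: v = sqrt(2 * 981 * 32) = sqrt(62784) = 250.5674 cm/s
Sprue area: A = Q / v = 104 / 250.5674 = 0.4151 cm^2

Answer: 0.4151 cm^2


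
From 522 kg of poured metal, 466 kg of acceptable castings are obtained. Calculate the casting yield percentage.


Formula: Casting Yield = (W_good / W_total) * 100
Yield = (466 kg / 522 kg) * 100 = 89.2720%

89.2720%


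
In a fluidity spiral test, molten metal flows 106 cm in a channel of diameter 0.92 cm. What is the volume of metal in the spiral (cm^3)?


Formula: V = pi * (d/2)^2 * L  (cylinder volume)
Radius = 0.92/2 = 0.46 cm
V = pi * 0.46^2 * 106 = 70.4647 cm^3

Final answer: 70.4647 cm^3


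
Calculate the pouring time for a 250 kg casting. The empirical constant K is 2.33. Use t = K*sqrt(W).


Formula: t = K * sqrt(W)
sqrt(W) = sqrt(250) = 15.81139
t = 2.33 * 15.81139 = 36.8405 s


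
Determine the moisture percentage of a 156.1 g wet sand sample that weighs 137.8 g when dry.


Formula: MC = (W_wet - W_dry) / W_wet * 100
Water mass = 156.1 - 137.8 = 18.3 g
MC = 18.3 / 156.1 * 100 = 11.7233%

Final answer: 11.7233%


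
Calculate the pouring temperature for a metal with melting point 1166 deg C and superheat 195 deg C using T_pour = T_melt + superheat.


Formula: T_pour = T_melt + Superheat
T_pour = 1166 + 195 = 1361 deg C

Final answer: 1361 deg C


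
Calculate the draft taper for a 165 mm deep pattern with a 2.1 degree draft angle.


Formula: taper = depth * tan(draft_angle)
tan(2.1 deg) = 0.0366683
taper = 165 mm * 0.0366683 = 6.0503 mm


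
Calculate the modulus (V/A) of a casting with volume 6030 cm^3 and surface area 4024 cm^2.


Formula: Casting Modulus M = V / A
M = 6030 cm^3 / 4024 cm^2 = 1.4985 cm

Final answer: 1.4985 cm


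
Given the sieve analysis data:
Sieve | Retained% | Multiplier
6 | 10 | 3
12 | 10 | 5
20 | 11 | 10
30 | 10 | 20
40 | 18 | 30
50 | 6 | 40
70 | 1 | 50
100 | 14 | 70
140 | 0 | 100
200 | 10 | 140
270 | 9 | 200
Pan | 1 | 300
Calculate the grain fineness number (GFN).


Formula: GFN = sum(pct * multiplier) / sum(pct)
sum(pct * multiplier) = 5700
sum(pct) = 100
GFN = 5700 / 100 = 57.00

Final answer: 57.00


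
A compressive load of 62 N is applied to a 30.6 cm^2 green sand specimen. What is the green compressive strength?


Formula: Compressive Strength = Force / Area
Strength = 62 N / 30.6 cm^2 = 2.0261 N/cm^2

Final answer: 2.0261 N/cm^2


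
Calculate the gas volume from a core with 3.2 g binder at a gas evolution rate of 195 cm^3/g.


Formula: V_gas = W_binder * gas_evolution_rate
V = 3.2 g * 195 cm^3/g = 624.0000 cm^3


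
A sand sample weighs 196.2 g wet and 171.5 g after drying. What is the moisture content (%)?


Formula: MC = (W_wet - W_dry) / W_wet * 100
Water mass = 196.2 - 171.5 = 24.7 g
MC = 24.7 / 196.2 * 100 = 12.5892%

12.5892%


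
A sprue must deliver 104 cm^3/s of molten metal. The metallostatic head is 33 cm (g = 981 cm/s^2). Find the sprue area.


Formula: v = sqrt(2*g*h), A = Q/v
Velocity: v = sqrt(2 * 981 * 33) = sqrt(64746) = 254.4524 cm/s
Sprue area: A = Q / v = 104 / 254.4524 = 0.4087 cm^2


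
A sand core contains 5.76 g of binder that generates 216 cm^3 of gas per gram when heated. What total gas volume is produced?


Formula: V_gas = W_binder * gas_evolution_rate
V = 5.76 g * 216 cm^3/g = 1244.1600 cm^3

Final answer: 1244.1600 cm^3


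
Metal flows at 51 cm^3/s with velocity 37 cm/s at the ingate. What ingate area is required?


Formula: A_ingate = Q / v  (continuity equation)
A = 51 cm^3/s / 37 cm/s = 1.3784 cm^2

Final answer: 1.3784 cm^2


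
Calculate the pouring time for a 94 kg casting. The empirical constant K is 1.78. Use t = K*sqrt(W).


Formula: t = K * sqrt(W)
sqrt(W) = sqrt(94) = 9.69536
t = 1.78 * 9.69536 = 17.2577 s

17.2577 s


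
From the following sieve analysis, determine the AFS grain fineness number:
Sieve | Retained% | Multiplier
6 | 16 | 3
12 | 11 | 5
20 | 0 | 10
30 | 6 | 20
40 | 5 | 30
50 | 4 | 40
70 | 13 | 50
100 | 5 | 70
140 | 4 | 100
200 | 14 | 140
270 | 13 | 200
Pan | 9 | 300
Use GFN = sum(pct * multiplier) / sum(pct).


Formula: GFN = sum(pct * multiplier) / sum(pct)
sum(pct * multiplier) = 9193
sum(pct) = 100
GFN = 9193 / 100 = 91.93

Final answer: 91.93


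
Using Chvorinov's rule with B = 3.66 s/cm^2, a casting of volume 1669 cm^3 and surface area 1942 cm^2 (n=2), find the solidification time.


Formula: t_s = B * (V/A)^n  (Chvorinov's rule, n=2)
Modulus M = V/A = 1669/1942 = 0.859423 cm
M^2 = 0.859423^2 = 0.738608 cm^2
t_s = 3.66 * 0.738608 = 2.7033 s

Final answer: 2.7033 s


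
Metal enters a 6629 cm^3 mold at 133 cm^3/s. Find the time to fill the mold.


Formula: t_fill = V_mold / Q_flow
t = 6629 cm^3 / 133 cm^3/s = 49.8421 s

Answer: 49.8421 s


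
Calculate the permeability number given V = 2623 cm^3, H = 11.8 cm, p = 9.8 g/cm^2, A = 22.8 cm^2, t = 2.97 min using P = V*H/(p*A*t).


Formula: Permeability Number P = (V * H) / (p * A * t)
Numerator: V * H = 2623 * 11.8 = 30951.4
Denominator: p * A * t = 9.8 * 22.8 * 2.97 = 663.6168
P = 30951.4 / 663.6168 = 46.6405

Final answer: 46.6405


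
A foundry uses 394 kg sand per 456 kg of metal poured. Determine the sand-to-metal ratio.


Formula: Sand-to-Metal Ratio = W_sand / W_metal
Ratio = 394 kg / 456 kg = 0.8640

Final answer: 0.8640


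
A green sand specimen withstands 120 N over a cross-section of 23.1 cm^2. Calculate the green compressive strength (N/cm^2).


Formula: Compressive Strength = Force / Area
Strength = 120 N / 23.1 cm^2 = 5.1948 N/cm^2

Final answer: 5.1948 N/cm^2


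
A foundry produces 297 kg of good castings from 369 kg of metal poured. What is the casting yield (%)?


Formula: Casting Yield = (W_good / W_total) * 100
Yield = (297 kg / 369 kg) * 100 = 80.4878%


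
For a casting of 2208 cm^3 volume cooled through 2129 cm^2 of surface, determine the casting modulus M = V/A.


Formula: Casting Modulus M = V / A
M = 2208 cm^3 / 2129 cm^2 = 1.0371 cm


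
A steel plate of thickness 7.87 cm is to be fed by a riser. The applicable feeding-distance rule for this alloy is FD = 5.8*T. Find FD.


Formula: FD = 5.8 * T  (riser feeding-distance rule)
FD = 5.8 * 7.87 cm = 45.6460 cm


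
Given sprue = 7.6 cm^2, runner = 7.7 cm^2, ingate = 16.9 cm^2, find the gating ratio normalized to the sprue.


Sprue:Runner:Ingate = 1 : 7.7/7.6 : 16.9/7.6 = 1:1.01:2.22

Final answer: 1:1.01:2.22


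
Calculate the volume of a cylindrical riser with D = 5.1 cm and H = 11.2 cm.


Formula: V = pi * (D/2)^2 * H  (cylinder volume)
Radius = D/2 = 5.1/2 = 2.55 cm
V = pi * 2.55^2 * 11.2 = 228.7959 cm^3

Final answer: 228.7959 cm^3


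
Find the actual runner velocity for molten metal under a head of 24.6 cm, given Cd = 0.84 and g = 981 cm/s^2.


Formula: v = Cd * sqrt(2 * g * h)  (Torricelli with discharge coefficient)
2*g*h = 2 * 981 * 24.6 = 48265.2 cm^2/s^2
sqrt(48265.2) = 219.69342 cm/s
v = 0.84 * 219.69342 = 184.5425 cm/s

Final answer: 184.5425 cm/s


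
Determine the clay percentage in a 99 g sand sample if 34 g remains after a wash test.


Formula: Clay% = (W_total - W_washed) / W_total * 100
Clay mass = 99 - 34 = 65 g
Clay% = 65 / 99 * 100 = 65.6566%

Answer: 65.6566%


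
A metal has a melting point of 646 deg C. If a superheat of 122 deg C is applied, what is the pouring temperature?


Formula: T_pour = T_melt + Superheat
T_pour = 646 + 122 = 768 deg C

Answer: 768 deg C


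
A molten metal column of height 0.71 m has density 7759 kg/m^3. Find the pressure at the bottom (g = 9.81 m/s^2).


Formula: P = rho * g * h
rho * g = 7759 * 9.81 = 76115.79 N/m^3
P = 76115.79 * 0.71 = 54042.2109 Pa
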